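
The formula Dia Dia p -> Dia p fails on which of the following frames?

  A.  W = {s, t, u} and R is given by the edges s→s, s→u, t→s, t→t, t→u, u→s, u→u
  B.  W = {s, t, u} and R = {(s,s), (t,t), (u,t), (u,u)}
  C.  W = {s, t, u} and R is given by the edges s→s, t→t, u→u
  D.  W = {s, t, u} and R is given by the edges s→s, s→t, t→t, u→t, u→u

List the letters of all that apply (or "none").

none

The schema Dia Dia p -> Dia p is the dual of axiom 4; it is valid on a frame iff R is transitive.
(A) R is transitive (R is closed under composition), so the schema is valid here.
(B) R is transitive (R is closed under composition), so the schema is valid here.
(C) R is transitive (R is closed under composition), so the schema is valid here.
(D) R is transitive (R is closed under composition), so the schema is valid here.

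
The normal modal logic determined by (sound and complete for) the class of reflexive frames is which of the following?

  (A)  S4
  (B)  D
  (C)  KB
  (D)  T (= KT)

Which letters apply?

(A) S4 is determined by the class of reflexive and transitive frames.
(B) D is determined by the class of serial frames.
(C) KB is determined by the class of symmetric frames.
(D) T (= KT) is determined by exactly this class.

D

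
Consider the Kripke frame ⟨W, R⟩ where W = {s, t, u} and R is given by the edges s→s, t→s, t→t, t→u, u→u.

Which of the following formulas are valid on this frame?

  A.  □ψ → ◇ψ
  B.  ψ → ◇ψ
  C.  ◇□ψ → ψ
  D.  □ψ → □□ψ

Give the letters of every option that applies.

R is reflexive: each world relates to itself.
R is not symmetric: t R s but not s R t.
R is transitive: R is closed under composition.
R is serial: every world has an R-successor.
(A) □ψ → ◇ψ is axiom D; it is valid on a frame exactly when R is serial. R is serial, so valid.
(B) the dual of axiom T: valid iff R is reflexive. R is reflexive — valid.
(C) ◇□ψ → ψ (the dual of axiom B) characterises the symmetric frames. R is not symmetric — not valid.
(D) □ψ → □□ψ is axiom 4; it is valid on a frame exactly when R is transitive. R is transitive, so valid.

A, B, D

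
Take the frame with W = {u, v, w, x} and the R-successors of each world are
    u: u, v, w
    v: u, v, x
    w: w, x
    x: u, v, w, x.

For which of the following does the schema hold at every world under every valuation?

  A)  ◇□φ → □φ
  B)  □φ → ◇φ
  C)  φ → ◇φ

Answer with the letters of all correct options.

R is reflexive: each world relates to itself.
R is not euclidean: u R v and u R w but not v R w.
R is serial: every world has an R-successor.
(A) ◇□φ → □φ (the dual of axiom 5) characterises the euclidean frames. R is not euclidean — not valid.
(B) □φ → ◇φ is axiom D; it is valid on a frame exactly when R is serial. R is serial, so valid.
(C) φ → ◇φ (the dual of axiom T) characterises the reflexive frames. R is reflexive — valid.

B, C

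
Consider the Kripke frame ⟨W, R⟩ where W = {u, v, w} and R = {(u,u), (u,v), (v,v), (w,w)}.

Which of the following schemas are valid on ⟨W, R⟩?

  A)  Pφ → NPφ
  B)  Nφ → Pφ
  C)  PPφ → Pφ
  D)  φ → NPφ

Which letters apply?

B, C

R is not symmetric: u R v but not v R u.
R is transitive: R is closed under composition.
R is not euclidean: u R v and u R u but not v R u.
R is serial: every world has an R-successor.
(A) Pφ → NPφ (axiom 5) characterises the euclidean frames. R is not euclidean — not valid.
(B) axiom D: valid iff R is serial. R is serial — valid.
(C) PPφ → Pφ is the dual of axiom 4, which corresponds to transitivity. R is transitive — valid.
(D) φ → NPφ is axiom B, which corresponds to symmetry. R is not symmetric — not valid.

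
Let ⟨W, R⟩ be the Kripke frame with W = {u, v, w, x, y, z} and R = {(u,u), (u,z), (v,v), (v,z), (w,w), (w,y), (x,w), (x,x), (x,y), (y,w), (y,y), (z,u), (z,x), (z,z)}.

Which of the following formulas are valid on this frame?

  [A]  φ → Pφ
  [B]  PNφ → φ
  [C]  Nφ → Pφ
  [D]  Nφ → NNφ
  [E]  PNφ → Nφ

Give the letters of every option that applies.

A, C

R is reflexive: each world relates to itself.
R is not symmetric: v R z but not z R v.
R is not transitive: u R z and z R x but not u R x.
R is not euclidean: v R z and v R v but not z R v.
R is serial: every world has an R-successor.
(A) φ → Pφ is the dual of axiom T; it is valid on a frame exactly when R is reflexive. R is reflexive, so valid.
(B) PNφ → φ (the dual of axiom B) characterises the symmetric frames. R is not symmetric — not valid.
(C) Nφ → Pφ (axiom D) characterises the serial frames. R is serial — valid.
(D) axiom 4: valid iff R is transitive. R is not transitive — not valid.
(E) PNφ → Nφ (the dual of axiom 5) characterises the euclidean frames. R is not euclidean — not valid.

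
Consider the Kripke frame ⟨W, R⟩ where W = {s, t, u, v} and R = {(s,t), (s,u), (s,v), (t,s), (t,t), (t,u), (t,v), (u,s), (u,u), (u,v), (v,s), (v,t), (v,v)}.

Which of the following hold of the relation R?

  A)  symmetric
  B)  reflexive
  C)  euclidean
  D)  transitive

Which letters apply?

(A) not symmetric: t R u but not u R t.
(B) not reflexive: not s R s.
(C) not euclidean: s R u and s R t but not u R t.
(D) not transitive: s R t and t R s but not s R s.

none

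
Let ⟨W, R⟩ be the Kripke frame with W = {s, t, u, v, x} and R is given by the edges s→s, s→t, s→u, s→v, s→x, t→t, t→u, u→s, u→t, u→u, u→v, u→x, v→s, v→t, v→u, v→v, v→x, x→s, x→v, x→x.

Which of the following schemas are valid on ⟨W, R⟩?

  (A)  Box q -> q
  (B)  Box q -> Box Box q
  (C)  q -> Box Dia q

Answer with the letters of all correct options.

R is reflexive: each world relates to itself.
R is not symmetric: s R t but not t R s.
R is not transitive: t R u and u R s but not t R s.
(A) Box q -> q is axiom T; it is valid on a frame exactly when R is reflexive. R is reflexive, so valid.
(B) Box q -> Box Box q (axiom 4) characterises the transitive frames. R is not transitive — not valid.
(C) q -> Box Dia q is axiom B; it is valid on a frame exactly when R is symmetric. R is not symmetric, so not valid.

A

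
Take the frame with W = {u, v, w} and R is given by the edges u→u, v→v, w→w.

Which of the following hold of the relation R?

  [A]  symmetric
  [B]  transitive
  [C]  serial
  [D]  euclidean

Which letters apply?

(A) symmetric: every R-edge is matched by its reverse.
(B) transitive: R is closed under composition.
(C) serial: every world has an R-successor.
(D) euclidean: any two R-successors of the same world are R-related.

A, B, C, D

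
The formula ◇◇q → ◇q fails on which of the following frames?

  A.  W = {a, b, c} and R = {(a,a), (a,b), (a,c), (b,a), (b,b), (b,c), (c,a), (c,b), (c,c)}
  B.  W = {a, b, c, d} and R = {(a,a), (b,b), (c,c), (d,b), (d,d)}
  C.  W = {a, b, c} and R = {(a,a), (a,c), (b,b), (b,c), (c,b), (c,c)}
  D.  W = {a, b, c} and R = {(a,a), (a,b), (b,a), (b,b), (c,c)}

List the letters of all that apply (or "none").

C

The schema ◇◇q → ◇q is the dual of axiom 4; it is valid on a frame iff R is transitive.
(A) R is transitive (R is closed under composition), so the schema is valid here.
(B) R is transitive (R is closed under composition), so the schema is valid here.
(C) R is not transitive (a R c and c R b but not a R b), so the schema fails here.
(D) R is transitive (R is closed under composition), so the schema is valid here.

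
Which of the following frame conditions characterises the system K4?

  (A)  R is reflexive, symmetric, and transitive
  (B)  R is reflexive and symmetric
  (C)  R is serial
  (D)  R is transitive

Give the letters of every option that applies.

(A) this class determines S5, not K4.
(B) this class determines B (= KTB), not K4.
(C) this class determines D, not K4.
(D) K4 is sound and complete for exactly this class.

D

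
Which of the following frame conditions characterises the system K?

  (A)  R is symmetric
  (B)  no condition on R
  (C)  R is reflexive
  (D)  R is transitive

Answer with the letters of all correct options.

(A) this class determines KB, not K.
(B) K is sound and complete for exactly this class.
(C) this class determines T (= KT), not K.
(D) this class determines K4, not K.

B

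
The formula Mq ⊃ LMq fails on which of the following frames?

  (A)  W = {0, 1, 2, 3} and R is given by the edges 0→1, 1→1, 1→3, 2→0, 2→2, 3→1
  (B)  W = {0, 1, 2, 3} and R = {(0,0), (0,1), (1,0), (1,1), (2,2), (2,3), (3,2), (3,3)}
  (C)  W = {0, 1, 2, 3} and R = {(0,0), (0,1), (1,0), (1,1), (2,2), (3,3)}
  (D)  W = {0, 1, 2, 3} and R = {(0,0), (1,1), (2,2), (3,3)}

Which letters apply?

The schema Mq ⊃ LMq is axiom 5; it is valid on a frame iff R is euclidean.
(A) R is not euclidean (2 R 0 and 2 R 2 but not 0 R 2), so the schema fails here.
(B) R is euclidean (any two R-successors of the same world are R-related), so the schema is valid here.
(C) R is euclidean (any two R-successors of the same world are R-related), so the schema is valid here.
(D) R is euclidean (any two R-successors of the same world are R-related), so the schema is valid here.

A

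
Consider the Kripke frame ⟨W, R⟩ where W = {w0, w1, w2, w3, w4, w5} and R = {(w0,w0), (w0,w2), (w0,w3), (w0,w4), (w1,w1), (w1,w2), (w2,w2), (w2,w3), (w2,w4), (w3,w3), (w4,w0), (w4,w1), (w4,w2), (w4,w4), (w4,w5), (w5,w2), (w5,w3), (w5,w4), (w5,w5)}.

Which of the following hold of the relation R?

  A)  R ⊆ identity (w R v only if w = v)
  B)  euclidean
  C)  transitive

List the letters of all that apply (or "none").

none

(A) not ⊆ identity: w0 R w2 with w0 ≠ w2.
(B) not euclidean: w0 R w2 and w0 R w0 but not w2 R w0.
(C) not transitive: w0 R w4 and w4 R w1 but not w0 R w1.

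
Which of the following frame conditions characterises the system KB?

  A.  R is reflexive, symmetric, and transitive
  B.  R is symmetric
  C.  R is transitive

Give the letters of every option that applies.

B

(A) this class determines S5, not KB.
(B) KB is sound and complete for exactly this class.
(C) this class determines K4, not KB.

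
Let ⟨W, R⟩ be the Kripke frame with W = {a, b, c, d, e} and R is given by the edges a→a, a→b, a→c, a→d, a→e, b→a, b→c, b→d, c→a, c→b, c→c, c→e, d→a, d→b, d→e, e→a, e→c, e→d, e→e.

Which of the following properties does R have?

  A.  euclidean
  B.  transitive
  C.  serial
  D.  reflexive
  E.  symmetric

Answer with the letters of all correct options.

C, E

(A) not euclidean: a R b and a R e but not b R e.
(B) not transitive: b R a and a R b but not b R b.
(C) serial: every world has an R-successor.
(D) not reflexive: not b R b.
(E) symmetric: every R-edge is matched by its reverse.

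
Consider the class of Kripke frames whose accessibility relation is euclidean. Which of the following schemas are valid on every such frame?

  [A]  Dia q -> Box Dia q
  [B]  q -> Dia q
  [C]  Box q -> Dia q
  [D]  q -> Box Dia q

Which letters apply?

A

(A) Dia q -> Box Dia q (axiom 5) characterises the euclidean frames. Every such R is euclidean — valid.
(B) the dual of axiom T: valid iff R is reflexive. Such an R need not be reflexive — not valid.
(C) Box q -> Dia q is axiom D; it is valid on a frame exactly when R is serial. Such an R need not be serial, so not valid.
(D) q -> Box Dia q is axiom B, which corresponds to symmetry. Such an R need not be symmetric — not valid.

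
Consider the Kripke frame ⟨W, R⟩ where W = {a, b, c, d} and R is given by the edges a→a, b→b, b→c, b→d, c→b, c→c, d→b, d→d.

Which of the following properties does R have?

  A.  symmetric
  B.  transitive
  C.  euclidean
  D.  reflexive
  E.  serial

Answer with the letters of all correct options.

(A) symmetric: every R-edge is matched by its reverse.
(B) not transitive: c R b and b R d but not c R d.
(C) not euclidean: b R c and b R d but not c R d.
(D) reflexive: each world relates to itself.
(E) serial: every world has an R-successor.

A, D, E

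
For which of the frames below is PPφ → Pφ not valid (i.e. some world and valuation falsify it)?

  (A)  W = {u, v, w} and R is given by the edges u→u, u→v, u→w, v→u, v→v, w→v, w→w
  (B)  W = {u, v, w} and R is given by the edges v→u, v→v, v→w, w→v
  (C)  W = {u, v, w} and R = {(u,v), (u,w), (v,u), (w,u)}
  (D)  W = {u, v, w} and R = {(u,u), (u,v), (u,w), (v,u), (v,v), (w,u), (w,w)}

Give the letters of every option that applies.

A, B, C, D

The schema PPφ → Pφ is the dual of axiom 4; it is valid on a frame iff R is transitive.
(A) R is not transitive (v R u and u R w but not v R w), so the schema fails here.
(B) R is not transitive (w R v and v R u but not w R u), so the schema fails here.
(C) R is not transitive (u R v and v R u but not u R u), so the schema fails here.
(D) R is not transitive (v R u and u R w but not v R w), so the schema fails here.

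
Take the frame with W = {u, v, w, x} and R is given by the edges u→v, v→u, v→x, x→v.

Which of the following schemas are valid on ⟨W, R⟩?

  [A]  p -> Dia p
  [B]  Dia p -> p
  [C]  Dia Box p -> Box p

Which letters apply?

R is not reflexive: not u R u.
R is not euclidean: v R u and v R x but not u R x.
R is not a subset of the identity: u R v with u ≠ v.
(A) p -> Dia p is the dual of axiom T, which corresponds to reflexivity. R is not reflexive — not valid.
(B) Dia p -> p (the converse of T) corresponds to R being a subset of the identity. Here R ⊄ identity, so not valid.
(C) Dia Box p -> Box p is the dual of axiom 5; it is valid on a frame exactly when R is euclidean. R is not euclidean, so not valid.

none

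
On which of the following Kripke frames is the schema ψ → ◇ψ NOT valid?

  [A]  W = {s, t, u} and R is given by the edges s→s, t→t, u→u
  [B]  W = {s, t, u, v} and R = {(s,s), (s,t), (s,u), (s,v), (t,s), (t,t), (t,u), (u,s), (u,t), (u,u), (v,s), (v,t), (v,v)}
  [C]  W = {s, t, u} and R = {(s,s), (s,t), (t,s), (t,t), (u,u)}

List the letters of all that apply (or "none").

none

The schema ψ → ◇ψ is the dual of axiom T; it is valid on a frame iff R is reflexive.
(A) R is reflexive (each world relates to itself), so the schema is valid here.
(B) R is reflexive (each world relates to itself), so the schema is valid here.
(C) R is reflexive (each world relates to itself), so the schema is valid here.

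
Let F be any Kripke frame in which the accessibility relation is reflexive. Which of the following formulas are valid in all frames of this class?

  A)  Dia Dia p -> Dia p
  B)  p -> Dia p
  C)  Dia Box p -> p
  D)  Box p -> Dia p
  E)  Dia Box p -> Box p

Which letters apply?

B, D

A reflexive relation is serial.
(A) Dia Dia p -> Dia p is the dual of axiom 4, which corresponds to transitivity. Such an R need not be transitive — not valid.
(B) p -> Dia p is the dual of axiom T; it is valid on a frame exactly when R is reflexive. Every such R is reflexive, so valid.
(C) Dia Box p -> p is the dual of axiom B; it is valid on a frame exactly when R is symmetric. Such an R need not be symmetric, so not valid.
(D) Box p -> Dia p is axiom D, which corresponds to seriality. Every such R is serial — valid.
(E) the dual of axiom 5: valid iff R is euclidean. Such an R need not be euclidean — not valid.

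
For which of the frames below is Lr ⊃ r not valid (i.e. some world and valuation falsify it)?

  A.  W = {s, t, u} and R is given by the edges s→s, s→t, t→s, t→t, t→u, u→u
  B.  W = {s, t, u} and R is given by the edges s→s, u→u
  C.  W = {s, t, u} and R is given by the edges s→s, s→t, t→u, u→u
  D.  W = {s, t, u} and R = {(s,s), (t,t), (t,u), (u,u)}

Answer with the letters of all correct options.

The schema Lr ⊃ r is axiom T; it is valid on a frame iff R is reflexive.
(A) R is reflexive (each world relates to itself), so the schema is valid here.
(B) R is not reflexive (not t R t), so the schema fails here.
(C) R is not reflexive (not t R t), so the schema fails here.
(D) R is reflexive (each world relates to itself), so the schema is valid here.

B, C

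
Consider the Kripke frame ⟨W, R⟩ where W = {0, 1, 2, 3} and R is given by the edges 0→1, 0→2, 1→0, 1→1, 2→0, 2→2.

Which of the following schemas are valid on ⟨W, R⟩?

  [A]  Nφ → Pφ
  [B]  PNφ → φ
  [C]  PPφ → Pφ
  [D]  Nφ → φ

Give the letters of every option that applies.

B

R is not reflexive: not 0 R 0.
R is symmetric: every R-edge is matched by its reverse.
R is not transitive: 0 R 1 and 1 R 0 but not 0 R 0.
R is not serial: 3 has no R-successor.
(A) Nφ → Pφ is axiom D; it is valid on a frame exactly when R is serial. R is not serial, so not valid.
(B) the dual of axiom B: valid iff R is symmetric. R is symmetric — valid.
(C) PPφ → Pφ is the dual of axiom 4, which corresponds to transitivity. R is not transitive — not valid.
(D) Nφ → φ (axiom T) characterises the reflexive frames. R is not reflexive — not valid.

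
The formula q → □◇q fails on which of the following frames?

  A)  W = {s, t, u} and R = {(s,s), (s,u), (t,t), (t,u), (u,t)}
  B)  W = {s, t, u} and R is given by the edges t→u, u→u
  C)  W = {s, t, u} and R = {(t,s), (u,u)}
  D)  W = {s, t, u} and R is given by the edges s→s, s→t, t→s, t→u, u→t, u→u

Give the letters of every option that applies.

The schema q → □◇q is axiom B; it is valid on a frame iff R is symmetric.
(A) R is not symmetric (s R u but not u R s), so the schema fails here.
(B) R is not symmetric (t R u but not u R t), so the schema fails here.
(C) R is not symmetric (t R s but not s R t), so the schema fails here.
(D) R is symmetric (every R-edge is matched by its reverse), so the schema is valid here.

A, B, C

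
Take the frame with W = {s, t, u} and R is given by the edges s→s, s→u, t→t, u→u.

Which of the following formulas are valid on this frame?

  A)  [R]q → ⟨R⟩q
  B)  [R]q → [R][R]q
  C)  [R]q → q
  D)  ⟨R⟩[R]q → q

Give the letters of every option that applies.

A, B, C

R is reflexive: each world relates to itself.
R is not symmetric: s R u but not u R s.
R is transitive: R is closed under composition.
R is serial: every world has an R-successor.
(A) [R]q → ⟨R⟩q is axiom D; it is valid on a frame exactly when R is serial. R is serial, so valid.
(B) axiom 4: valid iff R is transitive. R is transitive — valid.
(C) [R]q → q is axiom T, which corresponds to reflexivity. R is reflexive — valid.
(D) ⟨R⟩[R]q → q is the dual of axiom B, which corresponds to symmetry. R is not symmetric — not valid.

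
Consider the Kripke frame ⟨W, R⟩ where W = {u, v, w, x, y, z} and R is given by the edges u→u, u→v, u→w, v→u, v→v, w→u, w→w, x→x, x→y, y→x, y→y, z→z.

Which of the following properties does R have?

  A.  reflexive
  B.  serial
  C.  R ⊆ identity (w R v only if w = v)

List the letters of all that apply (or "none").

(A) reflexive: each world relates to itself.
(B) serial: every world has an R-successor.
(C) not ⊆ identity: u R v with u ≠ v.

A, B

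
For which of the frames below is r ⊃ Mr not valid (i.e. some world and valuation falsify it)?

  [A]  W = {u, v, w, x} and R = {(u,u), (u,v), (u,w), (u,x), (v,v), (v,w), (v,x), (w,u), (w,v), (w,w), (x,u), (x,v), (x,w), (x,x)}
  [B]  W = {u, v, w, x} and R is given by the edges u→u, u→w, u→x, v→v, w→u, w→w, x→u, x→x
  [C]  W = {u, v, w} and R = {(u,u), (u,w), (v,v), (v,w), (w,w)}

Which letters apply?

The schema r ⊃ Mr is the dual of axiom T; it is valid on a frame iff R is reflexive.
(A) R is reflexive (each world relates to itself), so the schema is valid here.
(B) R is reflexive (each world relates to itself), so the schema is valid here.
(C) R is reflexive (each world relates to itself), so the schema is valid here.

none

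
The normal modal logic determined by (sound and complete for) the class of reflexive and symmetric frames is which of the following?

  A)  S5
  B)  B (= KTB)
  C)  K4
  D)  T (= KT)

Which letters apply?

(A) S5 is determined by the class of reflexive, symmetric, and transitive frames.
(B) B (= KTB) is determined by exactly this class.
(C) K4 is determined by the class of transitive frames.
(D) T (= KT) is determined by the class of reflexive frames.

B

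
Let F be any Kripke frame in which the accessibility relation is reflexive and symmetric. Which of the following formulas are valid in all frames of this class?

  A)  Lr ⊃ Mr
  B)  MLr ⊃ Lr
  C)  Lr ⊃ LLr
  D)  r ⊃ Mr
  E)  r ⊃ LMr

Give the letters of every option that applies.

A, D, E

Reflexive relations are serial.
(A) axiom D: valid iff R is serial. Every such R is serial — valid.
(B) the dual of axiom 5: valid iff R is euclidean. Such an R need not be euclidean — not valid.
(C) Lr ⊃ LLr is axiom 4, which corresponds to transitivity. Such an R need not be transitive — not valid.
(D) the dual of axiom T: valid iff R is reflexive. Every such R is reflexive — valid.
(E) r ⊃ LMr is axiom B; it is valid on a frame exactly when R is symmetric. Every such R is symmetric, so valid.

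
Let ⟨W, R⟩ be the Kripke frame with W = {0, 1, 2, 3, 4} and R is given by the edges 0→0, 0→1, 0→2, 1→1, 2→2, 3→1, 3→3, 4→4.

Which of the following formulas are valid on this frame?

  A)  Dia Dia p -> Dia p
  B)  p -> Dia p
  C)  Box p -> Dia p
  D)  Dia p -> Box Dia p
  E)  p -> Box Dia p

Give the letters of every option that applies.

A, B, C

R is reflexive: each world relates to itself.
R is not symmetric: 0 R 1 but not 1 R 0.
R is transitive: R is closed under composition.
R is not euclidean: 0 R 1 and 0 R 0 but not 1 R 0.
R is serial: every world has an R-successor.
(A) Dia Dia p -> Dia p is the dual of axiom 4; it is valid on a frame exactly when R is transitive. R is transitive, so valid.
(B) p -> Dia p (the dual of axiom T) characterises the reflexive frames. R is reflexive — valid.
(C) Box p -> Dia p is axiom D, which corresponds to seriality. R is serial — valid.
(D) axiom 5: valid iff R is euclidean. R is not euclidean — not valid.
(E) p -> Box Dia p is axiom B; it is valid on a frame exactly when R is symmetric. R is not symmetric, so not valid.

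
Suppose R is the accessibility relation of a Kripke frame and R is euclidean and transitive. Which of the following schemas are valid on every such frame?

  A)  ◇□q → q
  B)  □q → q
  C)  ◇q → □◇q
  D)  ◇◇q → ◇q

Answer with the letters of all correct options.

(A) the dual of axiom B: valid iff R is symmetric. Such an R need not be symmetric — not valid.
(B) □q → q is axiom T; it is valid on a frame exactly when R is reflexive. Such an R need not be reflexive, so not valid.
(C) ◇q → □◇q is axiom 5; it is valid on a frame exactly when R is euclidean. Every such R is euclidean, so valid.
(D) ◇◇q → ◇q is the dual of axiom 4, which corresponds to transitivity. Every such R is transitive — valid.

C, D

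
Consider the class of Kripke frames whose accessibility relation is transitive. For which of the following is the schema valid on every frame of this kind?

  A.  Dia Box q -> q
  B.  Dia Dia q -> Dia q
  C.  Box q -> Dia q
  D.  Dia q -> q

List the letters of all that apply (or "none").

B

(A) the dual of axiom B: valid iff R is symmetric. Such an R need not be symmetric — not valid.
(B) Dia Dia q -> Dia q is the dual of axiom 4, which corresponds to transitivity. Every such R is transitive — valid.
(C) Box q -> Dia q is axiom D, which corresponds to seriality. Such an R need not be serial — not valid.
(D) Dia q -> q is the converse of T; it holds exactly when R ⊆ identity. Such an R need not be a subset of the identity — not valid.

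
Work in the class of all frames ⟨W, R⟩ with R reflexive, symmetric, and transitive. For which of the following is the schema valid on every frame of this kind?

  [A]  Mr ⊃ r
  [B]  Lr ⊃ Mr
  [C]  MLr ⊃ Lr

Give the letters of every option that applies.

B, C

A relation that is reflexive, symmetric, and transitive is also euclidean and serial.
(A) Mr ⊃ r (the converse of T) corresponds to R being a subset of the identity. Such an R need not be a subset of the identity, so not valid.
(B) axiom D: valid iff R is serial. Every such R is serial — valid.
(C) the dual of axiom 5: valid iff R is euclidean. Every such R is euclidean — valid.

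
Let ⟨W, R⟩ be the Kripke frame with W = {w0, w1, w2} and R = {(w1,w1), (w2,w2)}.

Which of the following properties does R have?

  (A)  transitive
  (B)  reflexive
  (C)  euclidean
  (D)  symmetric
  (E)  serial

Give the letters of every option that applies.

A, C, D

(A) transitive: R is closed under composition.
(B) not reflexive: not w0 R w0.
(C) euclidean: any two R-successors of the same world are R-related.
(D) symmetric: every R-edge is matched by its reverse.
(E) not serial: w0 has no R-successor.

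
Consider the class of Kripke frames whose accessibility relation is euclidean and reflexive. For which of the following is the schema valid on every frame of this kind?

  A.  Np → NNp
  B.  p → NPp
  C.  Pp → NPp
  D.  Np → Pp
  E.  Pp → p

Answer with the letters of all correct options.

A, B, C, D

A reflexive euclidean relation is also symmetric (from wRw and wRv the euclidean condition gives vRw) and hence transitive; it is an equivalence relation.
(A) Np → NNp is axiom 4; it is valid on a frame exactly when R is transitive. Every such R is transitive, so valid.
(B) p → NPp is axiom B, which corresponds to symmetry. Every such R is symmetric — valid.
(C) axiom 5: valid iff R is euclidean. Every such R is euclidean — valid.
(D) Np → Pp is axiom D; it is valid on a frame exactly when R is serial. Every such R is serial, so valid.
(E) Pp → p is valid only on frames where every R-edge is a self-loop. Such an R need not be a subset of the identity — not valid.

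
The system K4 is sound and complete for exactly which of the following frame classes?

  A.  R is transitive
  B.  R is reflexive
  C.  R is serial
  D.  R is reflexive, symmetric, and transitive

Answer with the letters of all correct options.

A

(A) K4 is sound and complete for exactly this class.
(B) this class determines T (= KT), not K4.
(C) this class determines D, not K4.
(D) this class determines S5, not K4.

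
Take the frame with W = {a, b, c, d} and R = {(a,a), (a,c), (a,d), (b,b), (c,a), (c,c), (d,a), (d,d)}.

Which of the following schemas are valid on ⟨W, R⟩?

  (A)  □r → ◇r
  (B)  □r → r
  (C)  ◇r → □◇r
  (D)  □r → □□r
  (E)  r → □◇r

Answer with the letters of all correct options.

A, B, E

R is reflexive: each world relates to itself.
R is symmetric: every R-edge is matched by its reverse.
R is not transitive: c R a and a R d but not c R d.
R is not euclidean: a R c and a R d but not c R d.
R is serial: every world has an R-successor.
(A) □r → ◇r is axiom D, which corresponds to seriality. R is serial — valid.
(B) □r → r is axiom T, which corresponds to reflexivity. R is reflexive — valid.
(C) axiom 5: valid iff R is euclidean. R is not euclidean — not valid.
(D) □r → □□r is axiom 4; it is valid on a frame exactly when R is transitive. R is not transitive, so not valid.
(E) axiom B: valid iff R is symmetric. R is symmetric — valid.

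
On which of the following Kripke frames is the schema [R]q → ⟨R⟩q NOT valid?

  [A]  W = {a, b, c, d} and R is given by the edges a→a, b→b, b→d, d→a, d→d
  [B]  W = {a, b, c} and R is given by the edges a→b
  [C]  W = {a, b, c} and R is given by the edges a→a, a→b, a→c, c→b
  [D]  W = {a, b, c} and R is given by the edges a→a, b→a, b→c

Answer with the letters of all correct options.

A, B, C, D

The schema [R]q → ⟨R⟩q is axiom D; it is valid on a frame iff R is serial.
(A) R is not serial (c has no R-successor), so the schema fails here.
(B) R is not serial (b has no R-successor), so the schema fails here.
(C) R is not serial (b has no R-successor), so the schema fails here.
(D) R is not serial (c has no R-successor), so the schema fails here.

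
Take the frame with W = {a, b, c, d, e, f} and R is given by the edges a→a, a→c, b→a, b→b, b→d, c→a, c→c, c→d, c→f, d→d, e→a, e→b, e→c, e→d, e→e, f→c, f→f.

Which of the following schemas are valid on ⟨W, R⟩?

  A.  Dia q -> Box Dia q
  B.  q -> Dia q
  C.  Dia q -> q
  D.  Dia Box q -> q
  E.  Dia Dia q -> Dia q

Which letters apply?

R is reflexive: each world relates to itself.
R is not symmetric: b R a but not a R b.
R is not transitive: a R c and c R d but not a R d.
R is not euclidean: b R a and b R b but not a R b.
R is not a subset of the identity: a R c with a ≠ c.
(A) Dia q -> Box Dia q (axiom 5) characterises the euclidean frames. R is not euclidean — not valid.
(B) the dual of axiom T: valid iff R is reflexive. R is reflexive — valid.
(C) Dia q -> q (the converse of T) corresponds to R being a subset of the identity. Here R ⊄ identity, so not valid.
(D) Dia Box q -> q (the dual of axiom B) characterises the symmetric frames. R is not symmetric — not valid.
(E) Dia Dia q -> Dia q is the dual of axiom 4; it is valid on a frame exactly when R is transitive. R is not transitive, so not valid.

B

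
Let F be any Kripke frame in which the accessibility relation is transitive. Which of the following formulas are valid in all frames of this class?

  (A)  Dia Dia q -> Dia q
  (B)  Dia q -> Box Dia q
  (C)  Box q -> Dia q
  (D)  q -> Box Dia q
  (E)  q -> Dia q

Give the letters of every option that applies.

(A) Dia Dia q -> Dia q (the dual of axiom 4) characterises the transitive frames. Every such R is transitive — valid.
(B) axiom 5: valid iff R is euclidean. Such an R need not be euclidean — not valid.
(C) Box q -> Dia q is axiom D, which corresponds to seriality. Such an R need not be serial — not valid.
(D) axiom B: valid iff R is symmetric. Such an R need not be symmetric — not valid.
(E) the dual of axiom T: valid iff R is reflexive. Such an R need not be reflexive — not valid.

A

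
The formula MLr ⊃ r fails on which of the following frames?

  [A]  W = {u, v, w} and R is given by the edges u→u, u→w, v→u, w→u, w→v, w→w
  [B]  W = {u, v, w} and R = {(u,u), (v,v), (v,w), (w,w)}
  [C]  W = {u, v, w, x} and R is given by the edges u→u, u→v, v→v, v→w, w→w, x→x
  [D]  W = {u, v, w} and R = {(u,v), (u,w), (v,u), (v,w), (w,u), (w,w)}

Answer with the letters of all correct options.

The schema MLr ⊃ r is the dual of axiom B; it is valid on a frame iff R is symmetric.
(A) R is not symmetric (v R u but not u R v), so the schema fails here.
(B) R is not symmetric (v R w but not w R v), so the schema fails here.
(C) R is not symmetric (u R v but not v R u), so the schema fails here.
(D) R is not symmetric (v R w but not w R v), so the schema fails here.

A, B, C, D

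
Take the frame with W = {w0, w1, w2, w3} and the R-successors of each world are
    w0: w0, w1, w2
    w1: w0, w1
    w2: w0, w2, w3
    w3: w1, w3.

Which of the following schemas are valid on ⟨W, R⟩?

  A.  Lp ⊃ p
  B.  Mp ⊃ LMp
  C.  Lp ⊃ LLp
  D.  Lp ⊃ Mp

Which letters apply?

A, D

R is reflexive: each world relates to itself.
R is not transitive: w0 R w2 and w2 R w3 but not w0 R w3.
R is not euclidean: w0 R w1 and w0 R w2 but not w1 R w2.
R is serial: every world has an R-successor.
(A) Lp ⊃ p (axiom T) characterises the reflexive frames. R is reflexive — valid.
(B) axiom 5: valid iff R is euclidean. R is not euclidean — not valid.
(C) Lp ⊃ LLp is axiom 4; it is valid on a frame exactly when R is transitive. R is not transitive, so not valid.
(D) Lp ⊃ Mp is axiom D; it is valid on a frame exactly when R is serial. R is serial, so valid.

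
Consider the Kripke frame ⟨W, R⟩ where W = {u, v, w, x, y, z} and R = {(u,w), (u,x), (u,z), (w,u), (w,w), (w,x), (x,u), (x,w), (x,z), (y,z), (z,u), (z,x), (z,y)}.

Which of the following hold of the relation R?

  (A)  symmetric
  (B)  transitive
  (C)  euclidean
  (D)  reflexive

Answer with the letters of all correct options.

A

(A) symmetric: every R-edge is matched by its reverse.
(B) not transitive: u R w and w R u but not u R u.
(C) not euclidean: u R w and u R z but not w R z.
(D) not reflexive: not u R u.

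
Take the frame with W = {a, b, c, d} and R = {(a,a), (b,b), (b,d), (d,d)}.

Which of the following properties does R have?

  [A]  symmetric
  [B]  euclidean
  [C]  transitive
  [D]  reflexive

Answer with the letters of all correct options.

C

(A) not symmetric: b R d but not d R b.
(B) not euclidean: b R d and b R b but not d R b.
(C) transitive: R is closed under composition.
(D) not reflexive: not c R c.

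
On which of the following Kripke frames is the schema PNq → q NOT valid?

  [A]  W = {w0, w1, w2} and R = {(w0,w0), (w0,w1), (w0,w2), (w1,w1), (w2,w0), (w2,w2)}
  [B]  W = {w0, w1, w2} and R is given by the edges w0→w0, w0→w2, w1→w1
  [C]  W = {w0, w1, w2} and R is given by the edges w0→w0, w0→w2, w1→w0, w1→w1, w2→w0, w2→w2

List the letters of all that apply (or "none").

The schema PNq → q is the dual of axiom B; it is valid on a frame iff R is symmetric.
(A) R is not symmetric (w0 R w1 but not w1 R w0), so the schema fails here.
(B) R is not symmetric (w0 R w2 but not w2 R w0), so the schema fails here.
(C) R is not symmetric (w1 R w0 but not w0 R w1), so the schema fails here.

A, B, C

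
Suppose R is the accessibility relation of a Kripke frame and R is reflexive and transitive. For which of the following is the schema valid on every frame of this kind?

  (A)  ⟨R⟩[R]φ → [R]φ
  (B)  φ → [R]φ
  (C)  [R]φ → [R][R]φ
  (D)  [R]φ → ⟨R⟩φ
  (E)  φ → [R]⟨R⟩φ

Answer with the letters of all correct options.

Reflexive relations are serial.
(A) ⟨R⟩[R]φ → [R]φ is the dual of axiom 5; it is valid on a frame exactly when R is euclidean. Such an R need not be euclidean, so not valid.
(B) φ → [R]φ is equivalent to ◇p→p; it holds exactly when R ⊆ identity. Such an R need not be a subset of the identity — not valid.
(C) [R]φ → [R][R]φ is axiom 4, which corresponds to transitivity. Every such R is transitive — valid.
(D) [R]φ → ⟨R⟩φ is axiom D; it is valid on a frame exactly when R is serial. Every such R is serial, so valid.
(E) φ → [R]⟨R⟩φ is axiom B; it is valid on a frame exactly when R is symmetric. Such an R need not be symmetric, so not valid.

C, D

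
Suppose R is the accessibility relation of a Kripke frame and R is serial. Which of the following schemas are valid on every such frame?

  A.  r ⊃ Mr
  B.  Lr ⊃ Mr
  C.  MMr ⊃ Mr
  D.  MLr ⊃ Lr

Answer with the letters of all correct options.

B

(A) r ⊃ Mr (the dual of axiom T) characterises the reflexive frames. Such an R need not be reflexive — not valid.
(B) Lr ⊃ Mr is axiom D, which corresponds to seriality. Every such R is serial — valid.
(C) MMr ⊃ Mr is the dual of axiom 4; it is valid on a frame exactly when R is transitive. Such an R need not be transitive, so not valid.
(D) MLr ⊃ Lr (the dual of axiom 5) characterises the euclidean frames. Such an R need not be euclidean — not valid.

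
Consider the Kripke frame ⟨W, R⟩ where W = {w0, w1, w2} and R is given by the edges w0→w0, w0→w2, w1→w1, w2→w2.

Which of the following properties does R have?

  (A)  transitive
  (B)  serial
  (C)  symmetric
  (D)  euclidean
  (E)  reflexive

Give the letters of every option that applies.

A, B, E

(A) transitive: R is closed under composition.
(B) serial: every world has an R-successor.
(C) not symmetric: w0 R w2 but not w2 R w0.
(D) not euclidean: w0 R w2 and w0 R w0 but not w2 R w0.
(E) reflexive: each world relates to itself.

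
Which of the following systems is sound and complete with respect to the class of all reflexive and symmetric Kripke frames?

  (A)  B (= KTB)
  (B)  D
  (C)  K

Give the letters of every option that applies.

(A) B (= KTB) is determined by exactly this class.
(B) D is determined by the class of serial frames.
(C) K is determined by the class of arbitrary frames.

A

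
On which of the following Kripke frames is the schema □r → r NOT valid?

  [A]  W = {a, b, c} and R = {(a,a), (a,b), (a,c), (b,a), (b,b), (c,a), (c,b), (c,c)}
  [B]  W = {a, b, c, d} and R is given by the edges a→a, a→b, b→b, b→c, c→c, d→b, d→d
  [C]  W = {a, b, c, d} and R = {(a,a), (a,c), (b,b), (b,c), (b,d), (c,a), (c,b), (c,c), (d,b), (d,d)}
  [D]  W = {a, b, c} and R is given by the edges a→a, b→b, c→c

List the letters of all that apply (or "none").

none

The schema □r → r is axiom T; it is valid on a frame iff R is reflexive.
(A) R is reflexive (each world relates to itself), so the schema is valid here.
(B) R is reflexive (each world relates to itself), so the schema is valid here.
(C) R is reflexive (each world relates to itself), so the schema is valid here.
(D) R is reflexive (each world relates to itself), so the schema is valid here.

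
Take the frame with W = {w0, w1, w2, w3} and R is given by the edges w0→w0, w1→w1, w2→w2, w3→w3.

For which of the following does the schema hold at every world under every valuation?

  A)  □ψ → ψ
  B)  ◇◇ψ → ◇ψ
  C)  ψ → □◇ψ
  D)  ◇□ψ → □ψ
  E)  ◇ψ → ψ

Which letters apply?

A, B, C, D, E

R is reflexive: each world relates to itself.
R is symmetric: every R-edge is matched by its reverse.
R is transitive: R is closed under composition.
R is euclidean: any two R-successors of the same world are R-related.
R is a subset of the identity: every R-edge is a self-loop.
(A) □ψ → ψ is axiom T, which corresponds to reflexivity. R is reflexive — valid.
(B) ◇◇ψ → ◇ψ (the dual of axiom 4) characterises the transitive frames. R is transitive — valid.
(C) ψ → □◇ψ (axiom B) characterises the symmetric frames. R is symmetric — valid.
(D) ◇□ψ → □ψ is the dual of axiom 5; it is valid on a frame exactly when R is euclidean. R is euclidean, so valid.
(E) ◇ψ → ψ (the converse of T) corresponds to R being a subset of the identity. Here R ⊆ identity, so valid.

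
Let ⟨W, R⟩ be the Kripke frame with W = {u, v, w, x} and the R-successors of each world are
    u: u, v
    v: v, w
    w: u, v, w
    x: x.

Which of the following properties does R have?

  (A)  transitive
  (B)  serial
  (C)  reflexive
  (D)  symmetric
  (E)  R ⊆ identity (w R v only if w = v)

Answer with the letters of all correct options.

B, C

(A) not transitive: u R v and v R w but not u R w.
(B) serial: every world has an R-successor.
(C) reflexive: each world relates to itself.
(D) not symmetric: u R v but not v R u.
(E) not ⊆ identity: u R v with u ≠ v.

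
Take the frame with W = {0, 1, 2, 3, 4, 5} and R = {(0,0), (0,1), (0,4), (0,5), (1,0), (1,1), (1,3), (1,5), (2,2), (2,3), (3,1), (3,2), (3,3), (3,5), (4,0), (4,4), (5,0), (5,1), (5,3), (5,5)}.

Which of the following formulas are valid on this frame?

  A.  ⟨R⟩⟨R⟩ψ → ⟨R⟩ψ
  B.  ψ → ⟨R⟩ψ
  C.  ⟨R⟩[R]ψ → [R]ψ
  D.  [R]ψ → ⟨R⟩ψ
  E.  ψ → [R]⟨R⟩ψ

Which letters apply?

R is reflexive: each world relates to itself.
R is symmetric: every R-edge is matched by its reverse.
R is not transitive: 0 R 1 and 1 R 3 but not 0 R 3.
R is not euclidean: 0 R 1 and 0 R 4 but not 1 R 4.
R is serial: every world has an R-successor.
(A) ⟨R⟩⟨R⟩ψ → ⟨R⟩ψ is the dual of axiom 4, which corresponds to transitivity. R is not transitive — not valid.
(B) the dual of axiom T: valid iff R is reflexive. R is reflexive — valid.
(C) ⟨R⟩[R]ψ → [R]ψ is the dual of axiom 5, which corresponds to the euclidean property. R is not euclidean — not valid.
(D) [R]ψ → ⟨R⟩ψ is axiom D, which corresponds to seriality. R is serial — valid.
(E) ψ → [R]⟨R⟩ψ is axiom B, which corresponds to symmetry. R is symmetric — valid.

B, D, E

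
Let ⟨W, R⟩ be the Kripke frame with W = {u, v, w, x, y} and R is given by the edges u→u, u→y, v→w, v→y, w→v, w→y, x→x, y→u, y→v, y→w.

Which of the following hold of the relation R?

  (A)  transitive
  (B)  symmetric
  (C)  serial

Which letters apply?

(A) not transitive: u R y and y R v but not u R v.
(B) symmetric: every R-edge is matched by its reverse.
(C) serial: every world has an R-successor.

B, C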